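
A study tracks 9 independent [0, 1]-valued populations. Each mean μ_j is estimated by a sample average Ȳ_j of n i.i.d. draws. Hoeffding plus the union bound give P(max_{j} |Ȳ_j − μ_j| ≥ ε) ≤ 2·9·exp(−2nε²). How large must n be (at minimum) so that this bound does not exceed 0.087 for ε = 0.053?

Need 2·9·exp(−2nε²) ≤ 0.087, i.e. exp(−2nε²) ≤ 0.087/18.
So 2nε² ≥ ln(18/0.087) = 5.332219.
Hence n ≥ 5.332219/(2·0.053²) = 949.131.
The smallest integer n is 950.

950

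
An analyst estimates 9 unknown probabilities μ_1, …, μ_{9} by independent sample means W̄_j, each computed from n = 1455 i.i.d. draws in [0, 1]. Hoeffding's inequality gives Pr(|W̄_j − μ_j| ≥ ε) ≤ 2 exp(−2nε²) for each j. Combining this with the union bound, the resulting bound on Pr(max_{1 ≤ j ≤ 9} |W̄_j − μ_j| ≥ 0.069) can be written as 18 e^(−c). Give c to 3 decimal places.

Union bound over the 9 events: Pr(max_{1 ≤ j ≤ 9} |W̄_j − μ_j| ≥ 0.069) ≤ 9·2·exp(−2nε²) = 18 exp(−2·1455·0.069²).
So c = 2·1455·0.069² = 13.8545.

13.855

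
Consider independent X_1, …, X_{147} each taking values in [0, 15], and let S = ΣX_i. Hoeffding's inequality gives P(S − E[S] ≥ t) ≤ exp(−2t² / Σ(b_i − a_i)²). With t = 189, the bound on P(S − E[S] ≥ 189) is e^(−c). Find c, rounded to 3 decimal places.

2.160

Σ(b_i − a_i)² = 147·(15)² = 33075.
c = 2t²/33075 = 2·189²/33075 = 2.1600.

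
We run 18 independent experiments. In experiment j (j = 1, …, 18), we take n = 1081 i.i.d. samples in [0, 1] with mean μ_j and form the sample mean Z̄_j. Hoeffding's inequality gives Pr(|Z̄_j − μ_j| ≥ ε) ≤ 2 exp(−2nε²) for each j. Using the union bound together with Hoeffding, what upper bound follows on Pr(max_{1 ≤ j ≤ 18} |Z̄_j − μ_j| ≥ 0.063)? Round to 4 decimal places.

Per-experiment Hoeffding bound: 2·exp(−2·1081·0.063²) = 2·exp(−8.58098) = 0.00037528.
Union bound over 18 events: 18·0.00037528 = 0.00676.

0.0068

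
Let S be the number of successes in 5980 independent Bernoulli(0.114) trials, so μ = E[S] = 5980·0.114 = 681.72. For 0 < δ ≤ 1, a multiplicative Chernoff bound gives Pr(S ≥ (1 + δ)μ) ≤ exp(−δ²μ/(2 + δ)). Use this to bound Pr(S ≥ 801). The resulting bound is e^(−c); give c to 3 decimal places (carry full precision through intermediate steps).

9.596

Write 801 = (1 + δ)μ, so δ = 801/681.72 − 1 = 0.1749692…
Then the exponent is δ²μ/(2 + δ) = (801 − μ)² / (μ·(2 + δ)) = 9.595688.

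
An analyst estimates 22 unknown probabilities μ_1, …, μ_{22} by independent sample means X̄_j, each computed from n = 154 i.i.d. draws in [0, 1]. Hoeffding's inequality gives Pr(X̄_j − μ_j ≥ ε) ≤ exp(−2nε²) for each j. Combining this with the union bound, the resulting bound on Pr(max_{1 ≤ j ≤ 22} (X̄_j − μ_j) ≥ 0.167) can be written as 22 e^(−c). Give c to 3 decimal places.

Union bound over the 22 events: Pr(max_{1 ≤ j ≤ 22} (X̄_j − μ_j) ≥ 0.167) ≤ 22·exp(−2nε²) = 22 exp(−2·154·0.167²).
So c = 2·154·0.167² = 8.5898.

8.590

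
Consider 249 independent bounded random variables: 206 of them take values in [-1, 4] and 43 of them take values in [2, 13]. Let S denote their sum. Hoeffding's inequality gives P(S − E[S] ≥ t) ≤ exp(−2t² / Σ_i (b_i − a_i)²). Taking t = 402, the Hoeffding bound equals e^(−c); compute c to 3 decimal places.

Σ(b_i − a_i)² = 206·5² + 43·11² = 10353.
c = 2t² / 10353 = 2·402² / 10353 = 31.2188.

31.219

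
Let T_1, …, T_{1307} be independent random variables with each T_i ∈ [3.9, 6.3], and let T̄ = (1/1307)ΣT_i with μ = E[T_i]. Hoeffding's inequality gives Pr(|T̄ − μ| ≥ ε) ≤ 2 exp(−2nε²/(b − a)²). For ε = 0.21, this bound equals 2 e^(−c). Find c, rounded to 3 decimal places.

c = 2nε²/(b − a)² = 2·1307·0.21² / 2.4² = 20.0134.

20.013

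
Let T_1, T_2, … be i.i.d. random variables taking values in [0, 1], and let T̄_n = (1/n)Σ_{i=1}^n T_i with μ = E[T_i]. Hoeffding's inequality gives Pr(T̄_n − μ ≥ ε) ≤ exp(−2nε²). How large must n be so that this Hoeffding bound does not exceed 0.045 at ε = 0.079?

Require exp(−2nε²) ≤ 0.045, i.e. 2nε² ≥ ln(1/0.045) = 3.101093.
So n ≥ 3.101093 / (2·0.079²) = 248.445.
The smallest integer n is 249.

249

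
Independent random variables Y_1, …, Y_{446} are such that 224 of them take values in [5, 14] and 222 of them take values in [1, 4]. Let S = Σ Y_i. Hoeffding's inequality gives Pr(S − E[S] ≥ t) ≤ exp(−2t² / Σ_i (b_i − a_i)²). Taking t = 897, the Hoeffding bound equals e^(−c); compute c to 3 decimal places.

79.894

Σ(b_i − a_i)² = 224·9² + 222·3² = 20142.
c = 2t² / 20142 = 2·897² / 20142 = 79.8937.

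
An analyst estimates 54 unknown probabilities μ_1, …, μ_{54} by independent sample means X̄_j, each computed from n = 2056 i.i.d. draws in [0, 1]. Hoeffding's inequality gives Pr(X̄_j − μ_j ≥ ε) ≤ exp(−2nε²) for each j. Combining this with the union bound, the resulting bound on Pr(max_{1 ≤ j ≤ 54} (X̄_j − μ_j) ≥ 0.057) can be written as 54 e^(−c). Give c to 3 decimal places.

13.360

Union bound over the 54 events: Pr(max_{1 ≤ j ≤ 54} (X̄_j − μ_j) ≥ 0.057) ≤ 54·exp(−2nε²) = 54 exp(−2·2056·0.057²).
So c = 2·2056·0.057² = 13.3599.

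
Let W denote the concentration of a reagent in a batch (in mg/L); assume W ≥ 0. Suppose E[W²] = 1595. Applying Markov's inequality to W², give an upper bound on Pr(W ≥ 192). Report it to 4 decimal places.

0.0433

Since W ≥ 0, the event {W ≥ 192} is the same as {W² ≥ 36864}.
Markov's inequality applied to W² gives Pr(W² ≥ 36864) ≤ E[W²]/36864 = 1595/36864 = 0.0433.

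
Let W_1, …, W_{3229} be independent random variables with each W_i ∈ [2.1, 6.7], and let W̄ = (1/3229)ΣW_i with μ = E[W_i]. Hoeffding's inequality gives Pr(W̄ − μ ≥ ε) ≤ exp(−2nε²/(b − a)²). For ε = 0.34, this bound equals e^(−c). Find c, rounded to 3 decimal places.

35.281

c = 2nε²/(b − a)² = 2·3229·0.34² / 4.6² = 35.2809.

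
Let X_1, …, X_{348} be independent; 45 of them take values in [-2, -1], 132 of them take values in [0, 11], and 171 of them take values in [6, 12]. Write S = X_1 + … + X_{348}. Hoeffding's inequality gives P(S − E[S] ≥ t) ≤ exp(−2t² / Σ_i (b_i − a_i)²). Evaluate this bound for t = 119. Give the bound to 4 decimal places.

Σ(b_i − a_i)² = 45·1² + 132·11² + 171·6² = 22173.
Exponent = 2·119² / 22173 = 1.27732.
Bound = exp(−1.27732) = 0.27878.

0.2788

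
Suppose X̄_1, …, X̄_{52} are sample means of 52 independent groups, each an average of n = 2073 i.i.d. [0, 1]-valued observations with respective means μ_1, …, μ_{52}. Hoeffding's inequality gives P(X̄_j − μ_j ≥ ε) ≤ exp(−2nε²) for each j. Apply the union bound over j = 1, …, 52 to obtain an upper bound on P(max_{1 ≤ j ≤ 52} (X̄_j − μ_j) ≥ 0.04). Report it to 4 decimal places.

0.0684

Per-experiment Hoeffding bound: exp(−2·2073·0.04²) = exp(−6.63360) = 0.0013154.
Union bound over 52 events: 52·0.0013154 = 0.06840.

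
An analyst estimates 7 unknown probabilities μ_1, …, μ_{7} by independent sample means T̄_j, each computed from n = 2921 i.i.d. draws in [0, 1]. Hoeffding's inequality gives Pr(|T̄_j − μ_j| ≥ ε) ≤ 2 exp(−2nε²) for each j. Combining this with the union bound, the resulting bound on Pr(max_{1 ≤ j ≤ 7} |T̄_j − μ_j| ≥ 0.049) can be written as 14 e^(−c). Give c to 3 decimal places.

Union bound over the 7 events: Pr(max_{1 ≤ j ≤ 7} |T̄_j − μ_j| ≥ 0.049) ≤ 7·2·exp(−2nε²) = 14 exp(−2·2921·0.049²).
So c = 2·2921·0.049² = 14.0266.

14.027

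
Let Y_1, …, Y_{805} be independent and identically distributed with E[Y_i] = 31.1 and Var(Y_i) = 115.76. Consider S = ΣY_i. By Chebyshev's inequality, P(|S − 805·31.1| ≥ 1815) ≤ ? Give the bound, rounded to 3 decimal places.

Var(S) = n·Var(Y_i) = 805·115.76 = 93186.8.
Chebyshev: P(|S − 805·31.1| ≥ 1815) ≤ Var(S)/1815² = 93186.8/3294225 = 0.0283.

0.028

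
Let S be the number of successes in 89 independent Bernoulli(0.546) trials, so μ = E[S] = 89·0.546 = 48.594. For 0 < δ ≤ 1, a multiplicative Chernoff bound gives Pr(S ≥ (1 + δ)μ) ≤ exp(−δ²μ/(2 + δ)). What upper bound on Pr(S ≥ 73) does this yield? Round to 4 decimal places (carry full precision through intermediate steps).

Write 73 = (1 + δ)μ, so δ = 73/48.594 − 1 = 0.5022431…
Then the exponent is δ²μ/(2 + δ) = (73 − μ)² / (μ·(2 + δ)) = 4.898703.
Bound = exp(−4.898703) = 0.00746.

0.0075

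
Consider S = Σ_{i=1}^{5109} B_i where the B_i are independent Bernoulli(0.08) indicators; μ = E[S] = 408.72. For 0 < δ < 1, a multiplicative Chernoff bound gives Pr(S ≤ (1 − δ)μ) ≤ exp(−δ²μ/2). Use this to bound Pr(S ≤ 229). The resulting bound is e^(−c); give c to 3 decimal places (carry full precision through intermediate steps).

Write 229 = (1 − δ)μ, so δ = 1 − 229/408.72 = 0.4397142…
Then the exponent is δ²μ/2 = (μ − 229)²/(2μ) = 39.512721.

39.513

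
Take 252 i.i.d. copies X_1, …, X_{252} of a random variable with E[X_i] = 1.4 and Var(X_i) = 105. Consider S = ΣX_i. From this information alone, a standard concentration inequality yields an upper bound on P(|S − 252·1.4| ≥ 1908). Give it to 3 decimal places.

With mean and variance of each term known, Chebyshev's inequality bounds the deviation of the sum (or sample mean).
Var(S) = n·Var(X_i) = 252·105 = 26460.
Chebyshev: P(|S − 252·1.4| ≥ 1908) ≤ Var(S)/1908² = 26460/3640464 = 0.0073.

0.007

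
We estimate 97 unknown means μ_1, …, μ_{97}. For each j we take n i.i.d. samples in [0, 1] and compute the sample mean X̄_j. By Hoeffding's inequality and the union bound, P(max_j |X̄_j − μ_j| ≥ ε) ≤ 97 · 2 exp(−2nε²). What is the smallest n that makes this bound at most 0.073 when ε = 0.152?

171

Need 2·97·exp(−2nε²) ≤ 0.073, i.e. exp(−2nε²) ≤ 0.073/194.
So 2nε² ≥ ln(194/0.073) = 7.885154.
Hence n ≥ 7.885154/(2·0.152²) = 170.645.
The smallest integer n is 171.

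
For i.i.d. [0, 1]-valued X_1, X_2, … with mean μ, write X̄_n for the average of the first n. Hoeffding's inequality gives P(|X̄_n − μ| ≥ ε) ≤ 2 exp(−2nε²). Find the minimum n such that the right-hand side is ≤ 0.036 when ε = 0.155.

Require 2·exp(−2nε²) ≤ 0.036, i.e. 2nε² ≥ ln(2/0.036) = 4.017384.
So n ≥ 4.017384 / (2·0.155²) = 83.608.
The smallest integer n is 84.

84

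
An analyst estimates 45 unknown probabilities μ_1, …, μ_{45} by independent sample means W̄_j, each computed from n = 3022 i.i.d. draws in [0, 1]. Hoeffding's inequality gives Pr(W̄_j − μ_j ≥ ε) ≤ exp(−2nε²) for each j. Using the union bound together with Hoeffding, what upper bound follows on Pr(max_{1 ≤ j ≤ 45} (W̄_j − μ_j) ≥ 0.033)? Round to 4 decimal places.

0.0623

Per-experiment Hoeffding bound: exp(−2·3022·0.033²) = exp(−6.58192) = 0.0013852.
Union bound over 45 events: 45·0.0013852 = 0.06233.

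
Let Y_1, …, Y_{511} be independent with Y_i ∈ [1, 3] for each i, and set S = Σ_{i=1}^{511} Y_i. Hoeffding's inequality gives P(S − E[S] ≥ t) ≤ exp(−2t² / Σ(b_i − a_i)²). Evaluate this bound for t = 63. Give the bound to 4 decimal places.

0.0206

Σ(b_i − a_i)² = 511·(2)² = 2044.
Exponent = 2·63²/2044 = 3.8836.
Bound = exp(−3.8836) = 0.02058.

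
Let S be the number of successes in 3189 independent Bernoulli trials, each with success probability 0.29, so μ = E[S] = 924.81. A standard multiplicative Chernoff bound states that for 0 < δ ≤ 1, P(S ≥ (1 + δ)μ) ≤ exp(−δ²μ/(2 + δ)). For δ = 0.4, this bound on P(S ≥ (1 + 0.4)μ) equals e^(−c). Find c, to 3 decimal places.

c = δ²μ/(2 + δ) = 0.4²·924.81/(2 + 0.4) = 61.6540.

61.654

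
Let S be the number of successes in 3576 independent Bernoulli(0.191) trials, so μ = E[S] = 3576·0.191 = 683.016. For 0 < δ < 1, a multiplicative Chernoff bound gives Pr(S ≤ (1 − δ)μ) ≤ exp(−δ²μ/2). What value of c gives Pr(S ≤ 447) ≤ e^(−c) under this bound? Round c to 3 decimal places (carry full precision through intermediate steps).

40.778

Write 447 = (1 − δ)μ, so δ = 1 − 447/683.016 = 0.3455497…
Then the exponent is δ²μ/2 = (μ − 447)²/(2μ) = 40.777634.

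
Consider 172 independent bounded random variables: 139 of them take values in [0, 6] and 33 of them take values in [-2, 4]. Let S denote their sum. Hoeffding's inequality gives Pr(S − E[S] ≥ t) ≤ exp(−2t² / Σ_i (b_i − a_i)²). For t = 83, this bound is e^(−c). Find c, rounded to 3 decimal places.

Σ(b_i − a_i)² = 139·6² + 33·6² = 6192.
c = 2t² / 6192 = 2·83² / 6192 = 2.2251.

2.225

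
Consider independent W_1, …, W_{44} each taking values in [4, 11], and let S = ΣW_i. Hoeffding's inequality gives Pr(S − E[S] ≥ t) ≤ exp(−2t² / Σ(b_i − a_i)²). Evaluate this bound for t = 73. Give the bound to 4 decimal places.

0.0071

Σ(b_i − a_i)² = 44·(7)² = 2156.
Exponent = 2·73²/2156 = 4.9434.
Bound = exp(−4.9434) = 0.00713.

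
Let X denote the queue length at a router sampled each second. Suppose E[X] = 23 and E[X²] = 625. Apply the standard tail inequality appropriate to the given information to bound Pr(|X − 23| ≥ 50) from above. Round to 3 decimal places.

The first two moments determine the variance, so Chebyshev's inequality is the sharpest standard bound available.
Var(X) = E[X²] − (E[X])² = 625 − 529 = 96.
Chebyshev's inequality: Pr(|X − μ| ≥ t) ≤ Var(X)/t² = 96/2500 = 0.0384.

0.038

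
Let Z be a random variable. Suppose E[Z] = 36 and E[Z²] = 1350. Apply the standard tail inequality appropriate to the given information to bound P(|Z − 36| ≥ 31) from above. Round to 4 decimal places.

0.0562

The first two moments determine the variance, so Chebyshev's inequality is the sharpest standard bound available.
Var(Z) = E[Z²] − (E[Z])² = 1350 − 1296 = 54.
Chebyshev's inequality: P(|Z − μ| ≥ t) ≤ Var(Z)/t² = 54/961 = 0.0562.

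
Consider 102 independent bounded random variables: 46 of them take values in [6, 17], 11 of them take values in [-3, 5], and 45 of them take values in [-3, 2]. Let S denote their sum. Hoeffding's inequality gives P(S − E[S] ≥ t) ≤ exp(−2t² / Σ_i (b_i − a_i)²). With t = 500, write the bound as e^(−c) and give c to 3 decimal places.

Σ(b_i − a_i)² = 46·11² + 11·8² + 45·5² = 7395.
c = 2t² / 7395 = 2·500² / 7395 = 67.6133.

67.613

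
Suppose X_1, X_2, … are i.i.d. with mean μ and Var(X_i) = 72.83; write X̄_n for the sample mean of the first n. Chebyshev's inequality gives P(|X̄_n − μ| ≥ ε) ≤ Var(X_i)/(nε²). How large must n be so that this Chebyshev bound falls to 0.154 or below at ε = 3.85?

32

Require 72.83/(n·3.85²) ≤ 0.154, i.e. n ≥ 72.83/(0.154·3.85²) = 31.906.
The smallest integer n is 32.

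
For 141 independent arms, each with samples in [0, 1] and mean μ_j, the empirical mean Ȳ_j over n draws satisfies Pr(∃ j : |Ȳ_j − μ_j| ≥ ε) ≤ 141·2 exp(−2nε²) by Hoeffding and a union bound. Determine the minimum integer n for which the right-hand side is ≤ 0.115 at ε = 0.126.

Need 2·141·exp(−2nε²) ≤ 0.115, i.e. exp(−2nε²) ≤ 0.115/282.
So 2nε² ≥ ln(282/0.115) = 7.804730.
Hence n ≥ 7.804730/(2·0.126²) = 245.803.
The smallest integer n is 246.

246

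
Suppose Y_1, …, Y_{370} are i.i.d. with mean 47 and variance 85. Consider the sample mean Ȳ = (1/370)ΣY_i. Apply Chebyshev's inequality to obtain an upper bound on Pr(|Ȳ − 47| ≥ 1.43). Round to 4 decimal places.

0.1123

Var(Ȳ) = Var(Y_i)/n = 85/370 = 0.22973.
Chebyshev: Pr(|Ȳ − 47| ≥ 1.43) ≤ Var(Ȳ)/(1.43)² = 85/(370·1.43²) = 0.1123.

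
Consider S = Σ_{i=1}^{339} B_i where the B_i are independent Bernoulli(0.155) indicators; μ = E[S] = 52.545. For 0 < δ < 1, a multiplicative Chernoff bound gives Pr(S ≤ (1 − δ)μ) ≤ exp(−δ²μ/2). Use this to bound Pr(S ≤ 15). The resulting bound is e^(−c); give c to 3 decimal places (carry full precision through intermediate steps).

13.414

Write 15 = (1 − δ)μ, so δ = 1 − 15/52.545 = 0.7145304…
Then the exponent is δ²μ/2 = (μ − 15)²/(2μ) = 13.413522.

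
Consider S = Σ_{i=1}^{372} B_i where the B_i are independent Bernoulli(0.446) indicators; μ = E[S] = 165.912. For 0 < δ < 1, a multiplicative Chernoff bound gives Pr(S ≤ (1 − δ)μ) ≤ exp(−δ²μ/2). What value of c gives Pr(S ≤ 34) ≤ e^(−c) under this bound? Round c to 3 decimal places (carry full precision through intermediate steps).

52.440

Write 34 = (1 − δ)μ, so δ = 1 − 34/165.912 = 0.7950721…
Then the exponent is δ²μ/2 = (μ − 34)²/(2μ) = 52.439775.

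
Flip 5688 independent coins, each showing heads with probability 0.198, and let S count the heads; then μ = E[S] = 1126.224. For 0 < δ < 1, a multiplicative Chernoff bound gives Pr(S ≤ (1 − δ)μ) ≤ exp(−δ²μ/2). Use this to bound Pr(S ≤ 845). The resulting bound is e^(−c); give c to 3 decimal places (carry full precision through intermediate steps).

Write 845 = (1 − δ)μ, so δ = 1 − 845/1126.224 = 0.2497052…
Then the exponent is δ²μ/2 = (μ − 845)²/(2μ) = 35.111549.

35.112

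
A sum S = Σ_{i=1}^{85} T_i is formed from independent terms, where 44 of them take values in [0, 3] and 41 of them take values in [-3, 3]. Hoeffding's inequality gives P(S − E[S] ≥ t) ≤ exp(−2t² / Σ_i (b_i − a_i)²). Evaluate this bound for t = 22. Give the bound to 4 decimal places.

Σ(b_i − a_i)² = 44·3² + 41·6² = 1872.
Exponent = 2·22² / 1872 = 0.51709.
Bound = exp(−0.51709) = 0.59625.

0.5963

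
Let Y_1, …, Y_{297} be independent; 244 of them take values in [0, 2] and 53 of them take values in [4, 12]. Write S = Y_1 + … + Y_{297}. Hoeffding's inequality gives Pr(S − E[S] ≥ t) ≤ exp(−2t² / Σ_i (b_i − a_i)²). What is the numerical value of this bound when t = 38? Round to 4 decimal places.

Σ(b_i − a_i)² = 244·2² + 53·8² = 4368.
Exponent = 2·38² / 4368 = 0.66117.
Bound = exp(−0.66117) = 0.51625.

0.5162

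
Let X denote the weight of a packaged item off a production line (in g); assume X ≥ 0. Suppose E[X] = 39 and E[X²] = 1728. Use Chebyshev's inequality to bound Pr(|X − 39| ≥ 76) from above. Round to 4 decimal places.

Var(X) = E[X²] − (E[X])² = 1728 − 1521 = 207.
Chebyshev's inequality: Pr(|X − μ| ≥ t) ≤ Var(X)/t² = 207/5776 = 0.0358.

0.0358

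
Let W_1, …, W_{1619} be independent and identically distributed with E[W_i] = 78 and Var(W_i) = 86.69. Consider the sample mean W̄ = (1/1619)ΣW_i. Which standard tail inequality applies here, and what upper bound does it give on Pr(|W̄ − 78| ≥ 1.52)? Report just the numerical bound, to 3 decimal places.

0.023

With mean and variance of each term known, Chebyshev's inequality bounds the deviation of the sum (or sample mean).
Var(W̄) = Var(W_i)/n = 86.69/1619 = 0.053545.
Chebyshev: Pr(|W̄ − 78| ≥ 1.52) ≤ Var(W̄)/(1.52)² = 86.69/(1619·1.52²) = 0.0232.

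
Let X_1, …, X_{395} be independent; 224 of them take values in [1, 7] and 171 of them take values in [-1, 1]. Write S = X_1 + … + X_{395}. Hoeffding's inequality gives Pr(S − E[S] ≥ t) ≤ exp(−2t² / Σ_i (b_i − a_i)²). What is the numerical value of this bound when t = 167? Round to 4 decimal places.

Σ(b_i − a_i)² = 224·6² + 171·2² = 8748.
Exponent = 2·167² / 8748 = 6.37609.
Bound = exp(−6.37609) = 0.00170.

0.0017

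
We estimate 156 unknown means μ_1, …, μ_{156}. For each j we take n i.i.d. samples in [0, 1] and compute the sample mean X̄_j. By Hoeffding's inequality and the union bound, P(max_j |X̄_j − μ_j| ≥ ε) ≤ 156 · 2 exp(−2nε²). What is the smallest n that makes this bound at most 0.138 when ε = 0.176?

Need 2·156·exp(−2nε²) ≤ 0.138, i.e. exp(−2nε²) ≤ 0.138/312.
So 2nε² ≥ ln(312/0.138) = 7.723505.
Hence n ≥ 7.723505/(2·0.176²) = 124.669.
The smallest integer n is 125.

125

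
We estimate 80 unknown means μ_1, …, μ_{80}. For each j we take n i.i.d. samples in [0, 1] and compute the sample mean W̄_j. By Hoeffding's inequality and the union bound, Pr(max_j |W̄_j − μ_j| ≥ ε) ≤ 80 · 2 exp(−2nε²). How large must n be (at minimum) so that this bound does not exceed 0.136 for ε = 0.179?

Need 2·80·exp(−2nε²) ≤ 0.136, i.e. exp(−2nε²) ≤ 0.136/160.
So 2nε² ≥ ln(160/0.136) = 7.070274.
Hence n ≥ 7.070274/(2·0.179²) = 110.332.
The smallest integer n is 111.

111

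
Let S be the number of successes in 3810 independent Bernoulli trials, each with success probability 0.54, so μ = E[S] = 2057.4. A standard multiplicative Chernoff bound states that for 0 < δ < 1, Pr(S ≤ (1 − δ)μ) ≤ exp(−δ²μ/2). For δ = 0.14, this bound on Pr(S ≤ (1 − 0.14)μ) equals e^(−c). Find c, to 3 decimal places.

20.163

c = δ²μ/2 = 0.14²·2057.4/2 = 20.1625.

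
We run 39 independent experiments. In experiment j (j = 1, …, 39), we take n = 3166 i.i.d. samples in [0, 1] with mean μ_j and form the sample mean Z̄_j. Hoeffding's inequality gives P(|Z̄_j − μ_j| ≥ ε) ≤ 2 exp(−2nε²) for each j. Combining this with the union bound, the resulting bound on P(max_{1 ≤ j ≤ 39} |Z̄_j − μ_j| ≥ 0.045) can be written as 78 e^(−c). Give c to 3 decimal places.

12.822

Union bound over the 39 events: P(max_{1 ≤ j ≤ 39} |Z̄_j − μ_j| ≥ 0.045) ≤ 39·2·exp(−2nε²) = 78 exp(−2·3166·0.045²).
So c = 2·3166·0.045² = 12.8223.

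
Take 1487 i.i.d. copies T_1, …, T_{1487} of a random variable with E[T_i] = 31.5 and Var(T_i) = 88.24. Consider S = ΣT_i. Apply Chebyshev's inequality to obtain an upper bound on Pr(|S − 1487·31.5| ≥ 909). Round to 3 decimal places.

Var(S) = n·Var(T_i) = 1487·88.24 = 131212.88.
Chebyshev: Pr(|S − 1487·31.5| ≥ 909) ≤ Var(S)/909² = 131212.88/826281 = 0.1588.

0.159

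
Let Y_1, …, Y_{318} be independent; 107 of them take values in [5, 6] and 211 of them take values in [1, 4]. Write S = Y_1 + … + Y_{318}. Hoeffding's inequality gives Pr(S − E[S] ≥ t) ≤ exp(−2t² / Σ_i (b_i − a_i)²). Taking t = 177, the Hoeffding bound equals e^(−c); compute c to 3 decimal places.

31.235

Σ(b_i − a_i)² = 107·1² + 211·3² = 2006.
c = 2t² / 2006 = 2·177² / 2006 = 31.2353.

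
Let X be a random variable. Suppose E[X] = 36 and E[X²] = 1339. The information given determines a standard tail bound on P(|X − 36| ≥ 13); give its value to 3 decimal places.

0.254

The first two moments determine the variance, so Chebyshev's inequality is the sharpest standard bound available.
Var(X) = E[X²] − (E[X])² = 1339 − 1296 = 43.
Chebyshev's inequality: P(|X − μ| ≥ t) ≤ Var(X)/t² = 43/169 = 0.2544.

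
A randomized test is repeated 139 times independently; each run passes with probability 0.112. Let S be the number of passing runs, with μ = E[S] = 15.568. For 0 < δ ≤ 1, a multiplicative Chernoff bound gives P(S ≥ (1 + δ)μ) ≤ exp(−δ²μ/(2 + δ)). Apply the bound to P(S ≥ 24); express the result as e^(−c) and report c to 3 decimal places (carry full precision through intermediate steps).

1.797

Write 24 = (1 + δ)μ, so δ = 24/15.568 − 1 = 0.5416238…
Then the exponent is δ²μ/(2 + δ) = (24 − μ)² / (μ·(2 + δ)) = 1.796872.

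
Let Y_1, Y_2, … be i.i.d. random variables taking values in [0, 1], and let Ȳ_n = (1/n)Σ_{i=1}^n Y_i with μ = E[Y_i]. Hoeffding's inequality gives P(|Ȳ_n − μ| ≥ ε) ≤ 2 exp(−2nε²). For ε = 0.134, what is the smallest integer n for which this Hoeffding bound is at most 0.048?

104

Require 2·exp(−2nε²) ≤ 0.048, i.e. 2nε² ≥ ln(2/0.048) = 3.729701.
So n ≥ 3.729701 / (2·0.134²) = 103.857.
The smallest integer n is 104.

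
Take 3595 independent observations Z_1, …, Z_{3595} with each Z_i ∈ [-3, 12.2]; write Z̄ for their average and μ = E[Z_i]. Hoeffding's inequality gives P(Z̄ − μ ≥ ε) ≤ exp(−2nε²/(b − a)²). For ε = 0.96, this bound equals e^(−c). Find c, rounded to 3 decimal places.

c = 2nε²/(b − a)² = 2·3595·0.96² / 15.2² = 28.6803.

28.680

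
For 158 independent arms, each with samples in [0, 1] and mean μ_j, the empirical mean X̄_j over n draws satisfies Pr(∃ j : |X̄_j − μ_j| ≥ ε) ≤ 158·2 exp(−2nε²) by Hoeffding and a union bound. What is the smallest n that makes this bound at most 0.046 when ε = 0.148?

202

Need 2·158·exp(−2nε²) ≤ 0.046, i.e. exp(−2nε²) ≤ 0.046/316.
So 2nε² ≥ ln(316/0.046) = 8.834856.
Hence n ≥ 8.834856/(2·0.148²) = 201.672.
The smallest integer n is 202.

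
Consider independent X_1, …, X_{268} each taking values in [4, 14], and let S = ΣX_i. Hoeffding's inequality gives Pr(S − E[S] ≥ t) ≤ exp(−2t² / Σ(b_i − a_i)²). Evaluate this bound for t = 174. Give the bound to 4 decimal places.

0.1044

Σ(b_i − a_i)² = 268·(10)² = 26800.
Exponent = 2·174²/26800 = 2.2594.
Bound = exp(−2.2594) = 0.10441.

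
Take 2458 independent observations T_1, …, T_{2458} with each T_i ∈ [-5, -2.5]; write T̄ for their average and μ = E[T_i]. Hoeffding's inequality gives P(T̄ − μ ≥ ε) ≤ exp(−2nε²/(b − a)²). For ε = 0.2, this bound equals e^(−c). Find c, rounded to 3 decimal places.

31.462

c = 2nε²/(b − a)² = 2·2458·0.2² / 2.5² = 31.4624.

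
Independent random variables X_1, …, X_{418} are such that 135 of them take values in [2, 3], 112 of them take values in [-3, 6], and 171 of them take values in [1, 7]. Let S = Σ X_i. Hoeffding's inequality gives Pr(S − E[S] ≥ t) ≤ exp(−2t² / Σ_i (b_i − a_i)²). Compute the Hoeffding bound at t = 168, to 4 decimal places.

Σ(b_i − a_i)² = 135·1² + 112·9² + 171·6² = 15363.
Exponent = 2·168² / 15363 = 3.67428.
Bound = exp(−3.67428) = 0.02537.

0.0254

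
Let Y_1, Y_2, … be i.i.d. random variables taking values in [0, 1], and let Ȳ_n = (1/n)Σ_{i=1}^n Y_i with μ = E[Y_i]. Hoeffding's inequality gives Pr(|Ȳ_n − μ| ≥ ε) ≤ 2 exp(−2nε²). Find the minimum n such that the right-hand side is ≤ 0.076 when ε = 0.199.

Require 2·exp(−2nε²) ≤ 0.076, i.e. 2nε² ≥ ln(2/0.076) = 3.270169.
So n ≥ 3.270169 / (2·0.199²) = 41.289.
The smallest integer n is 42.

42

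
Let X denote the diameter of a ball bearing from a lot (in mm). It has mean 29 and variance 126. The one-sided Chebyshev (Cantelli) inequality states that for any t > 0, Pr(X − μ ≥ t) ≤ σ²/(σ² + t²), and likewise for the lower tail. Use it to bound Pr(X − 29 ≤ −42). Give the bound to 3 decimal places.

Here σ² = 126 and t = 42, so σ² + t² = 1890.
Cantelli's bound: 126/1890 = 0.0667.

0.067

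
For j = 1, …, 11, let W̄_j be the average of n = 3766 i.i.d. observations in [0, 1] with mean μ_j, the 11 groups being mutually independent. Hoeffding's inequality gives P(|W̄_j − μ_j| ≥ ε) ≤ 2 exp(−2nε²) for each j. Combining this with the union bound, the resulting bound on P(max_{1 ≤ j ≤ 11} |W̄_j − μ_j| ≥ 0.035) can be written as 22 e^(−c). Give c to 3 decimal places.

Union bound over the 11 events: P(max_{1 ≤ j ≤ 11} |W̄_j − μ_j| ≥ 0.035) ≤ 11·2·exp(−2nε²) = 22 exp(−2·3766·0.035²).
So c = 2·3766·0.035² = 9.2267.

9.227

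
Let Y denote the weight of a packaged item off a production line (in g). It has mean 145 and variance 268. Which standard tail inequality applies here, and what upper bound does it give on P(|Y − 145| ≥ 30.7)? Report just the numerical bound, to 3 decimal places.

0.284

Mean and variance are known, so Chebyshev's inequality applies.
Chebyshev: P(|Y − μ| ≥ t) ≤ Var(Y)/t².
Bound = 268 / 942.49 = 0.2844.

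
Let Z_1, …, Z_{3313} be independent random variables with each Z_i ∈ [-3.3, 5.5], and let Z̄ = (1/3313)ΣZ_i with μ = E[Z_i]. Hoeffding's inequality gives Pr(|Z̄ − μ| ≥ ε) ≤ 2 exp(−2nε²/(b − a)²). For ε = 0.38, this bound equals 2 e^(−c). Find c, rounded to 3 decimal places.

12.355

c = 2nε²/(b − a)² = 2·3313·0.38² / 8.8² = 12.3553.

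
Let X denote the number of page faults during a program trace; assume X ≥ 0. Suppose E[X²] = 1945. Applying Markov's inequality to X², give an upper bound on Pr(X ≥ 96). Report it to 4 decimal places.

0.2110

Since X ≥ 0, the event {X ≥ 96} is the same as {X² ≥ 9216}.
Markov's inequality applied to X² gives Pr(X² ≥ 9216) ≤ E[X²]/9216 = 1945/9216 = 0.2110.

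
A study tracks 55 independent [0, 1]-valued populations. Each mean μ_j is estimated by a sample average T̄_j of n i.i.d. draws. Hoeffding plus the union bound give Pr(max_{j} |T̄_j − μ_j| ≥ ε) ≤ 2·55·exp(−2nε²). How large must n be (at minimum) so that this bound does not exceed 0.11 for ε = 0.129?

Need 2·55·exp(−2nε²) ≤ 0.11, i.e. exp(−2nε²) ≤ 0.11/110.
So 2nε² ≥ ln(110/0.11) = 6.907755.
Hence n ≥ 6.907755/(2·0.129²) = 207.552.
The smallest integer n is 208.

208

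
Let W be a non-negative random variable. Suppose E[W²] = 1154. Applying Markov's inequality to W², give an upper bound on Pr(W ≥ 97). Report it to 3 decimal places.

0.123

Since W ≥ 0, the event {W ≥ 97} is the same as {W² ≥ 9409}.
Markov's inequality applied to W² gives Pr(W² ≥ 9409) ≤ E[W²]/9409 = 1154/9409 = 0.1226.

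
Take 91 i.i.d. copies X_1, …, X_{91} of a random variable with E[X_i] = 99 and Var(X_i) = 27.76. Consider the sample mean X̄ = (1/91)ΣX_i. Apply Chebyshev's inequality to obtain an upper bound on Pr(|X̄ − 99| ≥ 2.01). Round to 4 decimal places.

0.0755

Var(X̄) = Var(X_i)/n = 27.76/91 = 0.30505.
Chebyshev: Pr(|X̄ − 99| ≥ 2.01) ≤ Var(X̄)/(2.01)² = 27.76/(91·2.01²) = 0.0755.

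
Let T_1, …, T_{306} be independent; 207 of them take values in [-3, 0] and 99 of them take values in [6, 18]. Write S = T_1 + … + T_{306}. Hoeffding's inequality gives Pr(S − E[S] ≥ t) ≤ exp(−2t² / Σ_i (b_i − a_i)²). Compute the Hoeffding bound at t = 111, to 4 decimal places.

0.2168

Σ(b_i − a_i)² = 207·3² + 99·12² = 16119.
Exponent = 2·111² / 16119 = 1.52875.
Bound = exp(−1.52875) = 0.21681.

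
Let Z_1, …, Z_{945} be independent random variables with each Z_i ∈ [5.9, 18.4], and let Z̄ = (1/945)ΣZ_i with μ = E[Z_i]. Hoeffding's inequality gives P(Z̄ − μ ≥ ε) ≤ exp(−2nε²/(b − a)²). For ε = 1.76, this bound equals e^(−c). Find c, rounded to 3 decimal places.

37.469

c = 2nε²/(b − a)² = 2·945·1.76² / 12.5² = 37.4686.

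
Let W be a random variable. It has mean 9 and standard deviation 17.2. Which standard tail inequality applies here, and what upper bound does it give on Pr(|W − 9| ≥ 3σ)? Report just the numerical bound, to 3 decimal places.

Mean and variance are known, so Chebyshev's inequality applies.
Chebyshev: Pr(|W − μ| ≥ t) ≤ Var(W)/t².
Var(W) = σ² = 17.2² = 295.84.
t = 3·17.2 = 51.6.
Bound = 295.84 / 2662.56 = 0.1111.

0.111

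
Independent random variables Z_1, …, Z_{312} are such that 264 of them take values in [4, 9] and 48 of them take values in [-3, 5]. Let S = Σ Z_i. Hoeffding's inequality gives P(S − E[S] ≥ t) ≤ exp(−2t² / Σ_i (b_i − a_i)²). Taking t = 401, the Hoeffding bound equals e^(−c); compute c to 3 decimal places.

Σ(b_i − a_i)² = 264·5² + 48·8² = 9672.
c = 2t² / 9672 = 2·401² / 9672 = 33.2508.

33.251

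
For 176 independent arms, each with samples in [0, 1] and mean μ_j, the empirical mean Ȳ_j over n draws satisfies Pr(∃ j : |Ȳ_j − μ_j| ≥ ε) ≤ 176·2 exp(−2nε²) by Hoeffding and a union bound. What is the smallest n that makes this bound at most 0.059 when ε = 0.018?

Need 2·176·exp(−2nε²) ≤ 0.059, i.e. exp(−2nε²) ≤ 0.059/352.
So 2nε² ≥ ln(352/0.059) = 8.693849.
Hence n ≥ 8.693849/(2·0.018²) = 13416.434.
The smallest integer n is 13417.

13417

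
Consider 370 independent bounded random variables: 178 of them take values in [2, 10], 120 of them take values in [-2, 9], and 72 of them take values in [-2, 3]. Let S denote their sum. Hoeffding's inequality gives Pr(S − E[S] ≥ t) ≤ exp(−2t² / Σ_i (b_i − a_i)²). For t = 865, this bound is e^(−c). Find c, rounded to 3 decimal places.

Σ(b_i − a_i)² = 178·8² + 120·11² + 72·5² = 27712.
c = 2t² / 27712 = 2·865² / 27712 = 54.0001.

54.000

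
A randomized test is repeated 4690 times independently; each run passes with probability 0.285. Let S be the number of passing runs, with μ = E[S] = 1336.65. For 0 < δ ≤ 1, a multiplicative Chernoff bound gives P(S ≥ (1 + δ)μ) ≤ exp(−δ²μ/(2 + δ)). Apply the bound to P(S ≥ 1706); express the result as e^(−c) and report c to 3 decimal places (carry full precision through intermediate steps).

44.836

Write 1706 = (1 + δ)μ, so δ = 1706/1336.65 − 1 = 0.2763251…
Then the exponent is δ²μ/(2 + δ) = (1706 − μ)² / (μ·(2 + δ)) = 44.835726.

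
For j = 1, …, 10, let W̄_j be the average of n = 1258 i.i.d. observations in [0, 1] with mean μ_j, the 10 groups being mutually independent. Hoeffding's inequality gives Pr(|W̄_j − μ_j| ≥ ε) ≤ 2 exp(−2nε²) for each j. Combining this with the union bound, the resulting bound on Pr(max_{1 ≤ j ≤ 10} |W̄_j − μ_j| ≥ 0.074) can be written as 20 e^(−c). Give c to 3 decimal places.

13.778

Union bound over the 10 events: Pr(max_{1 ≤ j ≤ 10} |W̄_j − μ_j| ≥ 0.074) ≤ 10·2·exp(−2nε²) = 20 exp(−2·1258·0.074²).
So c = 2·1258·0.074² = 13.7776.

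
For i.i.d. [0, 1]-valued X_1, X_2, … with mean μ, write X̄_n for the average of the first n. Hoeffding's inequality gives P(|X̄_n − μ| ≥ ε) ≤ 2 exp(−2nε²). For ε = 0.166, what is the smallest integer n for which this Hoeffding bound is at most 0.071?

61

Require 2·exp(−2nε²) ≤ 0.071, i.e. 2nε² ≥ ln(2/0.071) = 3.338223.
So n ≥ 3.338223 / (2·0.166²) = 60.572.
The smallest integer n is 61.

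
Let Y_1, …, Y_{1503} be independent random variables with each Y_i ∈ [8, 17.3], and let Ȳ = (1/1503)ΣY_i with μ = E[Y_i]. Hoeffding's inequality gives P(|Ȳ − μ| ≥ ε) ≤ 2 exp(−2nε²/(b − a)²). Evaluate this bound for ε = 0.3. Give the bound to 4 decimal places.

0.0876

Exponent: 2nε²/(b − a)² = 2·1503·0.3² / 9.3² = 3.12799.
Bound = 2·exp(−3.12799) = 0.08761.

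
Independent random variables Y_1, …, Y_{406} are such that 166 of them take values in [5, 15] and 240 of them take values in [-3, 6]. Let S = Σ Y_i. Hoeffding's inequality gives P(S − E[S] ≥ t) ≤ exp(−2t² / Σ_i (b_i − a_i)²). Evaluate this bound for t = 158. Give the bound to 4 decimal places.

0.2502

Σ(b_i − a_i)² = 166·10² + 240·9² = 36040.
Exponent = 2·158² / 36040 = 1.38535.
Bound = exp(−1.38535) = 0.25024.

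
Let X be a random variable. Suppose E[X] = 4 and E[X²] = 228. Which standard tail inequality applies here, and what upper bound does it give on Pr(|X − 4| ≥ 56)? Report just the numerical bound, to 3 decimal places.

0.068

The first two moments determine the variance, so Chebyshev's inequality is the sharpest standard bound available.
Var(X) = E[X²] − (E[X])² = 228 − 16 = 212.
Chebyshev's inequality: Pr(|X − μ| ≥ t) ≤ Var(X)/t² = 212/3136 = 0.0676.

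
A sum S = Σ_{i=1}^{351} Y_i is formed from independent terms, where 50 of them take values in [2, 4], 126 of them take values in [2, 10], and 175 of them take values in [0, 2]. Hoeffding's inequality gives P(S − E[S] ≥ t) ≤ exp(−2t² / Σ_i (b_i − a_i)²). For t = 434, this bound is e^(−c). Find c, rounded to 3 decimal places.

42.025

Σ(b_i − a_i)² = 50·2² + 126·8² + 175·2² = 8964.
c = 2t² / 8964 = 2·434² / 8964 = 42.0250.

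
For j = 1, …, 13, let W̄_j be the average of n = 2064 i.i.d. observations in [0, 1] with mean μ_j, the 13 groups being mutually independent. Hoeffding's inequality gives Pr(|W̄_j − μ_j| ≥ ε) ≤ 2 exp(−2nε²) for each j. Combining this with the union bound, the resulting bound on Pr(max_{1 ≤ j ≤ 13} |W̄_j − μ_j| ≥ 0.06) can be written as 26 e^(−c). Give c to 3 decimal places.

14.861

Union bound over the 13 events: Pr(max_{1 ≤ j ≤ 13} |W̄_j − μ_j| ≥ 0.06) ≤ 13·2·exp(−2nε²) = 26 exp(−2·2064·0.06²).
So c = 2·2064·0.06² = 14.8608.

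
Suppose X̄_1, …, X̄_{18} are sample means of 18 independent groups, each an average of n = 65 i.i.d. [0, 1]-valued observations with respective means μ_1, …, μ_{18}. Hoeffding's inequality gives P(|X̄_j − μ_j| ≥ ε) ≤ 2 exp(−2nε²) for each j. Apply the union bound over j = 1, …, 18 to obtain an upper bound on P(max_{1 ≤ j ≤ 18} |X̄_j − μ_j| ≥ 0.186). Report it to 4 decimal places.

Per-experiment Hoeffding bound: 2·exp(−2·65·0.186²) = 2·exp(−4.49748) = 0.022274.
Union bound over 18 events: 18·0.022274 = 0.40093.

0.4009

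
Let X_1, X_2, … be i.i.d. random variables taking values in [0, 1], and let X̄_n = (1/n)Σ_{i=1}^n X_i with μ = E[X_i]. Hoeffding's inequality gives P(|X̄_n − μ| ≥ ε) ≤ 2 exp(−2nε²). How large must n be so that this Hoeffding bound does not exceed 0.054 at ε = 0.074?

330

Require 2·exp(−2nε²) ≤ 0.054, i.e. 2nε² ≥ ln(2/0.054) = 3.611918.
So n ≥ 3.611918 / (2·0.074²) = 329.795.
The smallest integer n is 330.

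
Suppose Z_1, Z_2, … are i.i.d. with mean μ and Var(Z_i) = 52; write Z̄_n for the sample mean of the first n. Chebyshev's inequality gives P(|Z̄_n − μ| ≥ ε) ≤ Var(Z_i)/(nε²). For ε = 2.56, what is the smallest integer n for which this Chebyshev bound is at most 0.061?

131

Require 52/(n·2.56²) ≤ 0.061, i.e. n ≥ 52/(0.061·2.56²) = 130.075.
The smallest integer n is 131.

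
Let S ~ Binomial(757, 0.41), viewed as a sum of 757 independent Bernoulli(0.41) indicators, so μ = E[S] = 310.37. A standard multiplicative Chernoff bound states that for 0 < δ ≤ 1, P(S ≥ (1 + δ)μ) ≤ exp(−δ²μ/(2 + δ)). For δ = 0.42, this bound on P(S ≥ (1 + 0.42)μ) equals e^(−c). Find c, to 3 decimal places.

c = δ²μ/(2 + δ) = 0.42²·310.37/(2 + 0.42) = 22.6237.

22.624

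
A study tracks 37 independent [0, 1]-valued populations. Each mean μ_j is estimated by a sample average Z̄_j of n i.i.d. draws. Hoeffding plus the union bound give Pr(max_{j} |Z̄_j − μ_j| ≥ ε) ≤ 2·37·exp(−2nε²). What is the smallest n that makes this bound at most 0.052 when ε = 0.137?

194

Need 2·37·exp(−2nε²) ≤ 0.052, i.e. exp(−2nε²) ≤ 0.052/74.
So 2nε² ≥ ln(74/0.052) = 7.260577.
Hence n ≥ 7.260577/(2·0.137²) = 193.419.
The smallest integer n is 194.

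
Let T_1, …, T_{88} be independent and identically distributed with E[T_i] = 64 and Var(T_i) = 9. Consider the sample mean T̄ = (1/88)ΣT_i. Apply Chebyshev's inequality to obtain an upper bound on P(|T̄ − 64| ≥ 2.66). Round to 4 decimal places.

0.0145

Var(T̄) = Var(T_i)/n = 9/88 = 0.10227.
Chebyshev: P(|T̄ − 64| ≥ 2.66) ≤ Var(T̄)/(2.66)² = 9/(88·2.66²) = 0.0145.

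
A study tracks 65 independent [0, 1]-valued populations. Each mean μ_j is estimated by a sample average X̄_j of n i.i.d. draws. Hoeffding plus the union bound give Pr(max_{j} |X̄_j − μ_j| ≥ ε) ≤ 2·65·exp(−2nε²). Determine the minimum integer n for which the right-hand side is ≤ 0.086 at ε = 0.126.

Need 2·65·exp(−2nε²) ≤ 0.086, i.e. exp(−2nε²) ≤ 0.086/130.
So 2nε² ≥ ln(130/0.086) = 7.320942.
Hence n ≥ 7.320942/(2·0.126²) = 230.566.
The smallest integer n is 231.

231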